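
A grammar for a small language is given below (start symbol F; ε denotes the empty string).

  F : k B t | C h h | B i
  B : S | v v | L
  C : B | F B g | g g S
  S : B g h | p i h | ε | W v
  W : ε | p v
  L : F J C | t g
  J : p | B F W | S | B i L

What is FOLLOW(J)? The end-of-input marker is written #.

In L : F J C: add FIRST(C)\{ε} = { g, h, i, k, p, t, v }.
  Since C is nullable, also add FOLLOW(L) = { g, h, i, k, p, t, v }.
Union: FOLLOW(J) = { g, h, i, k, p, t, v }.

{ g, h, i, k, p, t, v }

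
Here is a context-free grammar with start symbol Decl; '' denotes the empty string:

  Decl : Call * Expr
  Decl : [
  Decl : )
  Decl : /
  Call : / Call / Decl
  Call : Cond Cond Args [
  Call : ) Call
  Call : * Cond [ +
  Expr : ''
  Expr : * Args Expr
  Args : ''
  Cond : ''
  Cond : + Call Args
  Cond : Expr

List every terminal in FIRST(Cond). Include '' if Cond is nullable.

Cond : '' contributes ''.
Cond : + Call Args contributes {+}.
From Cond : Expr: add FIRST(Expr) = { *, '' } (including '' since Expr is nullable).
Union: FIRST(Cond) = { *, +, '' }.

{ *, +, '' }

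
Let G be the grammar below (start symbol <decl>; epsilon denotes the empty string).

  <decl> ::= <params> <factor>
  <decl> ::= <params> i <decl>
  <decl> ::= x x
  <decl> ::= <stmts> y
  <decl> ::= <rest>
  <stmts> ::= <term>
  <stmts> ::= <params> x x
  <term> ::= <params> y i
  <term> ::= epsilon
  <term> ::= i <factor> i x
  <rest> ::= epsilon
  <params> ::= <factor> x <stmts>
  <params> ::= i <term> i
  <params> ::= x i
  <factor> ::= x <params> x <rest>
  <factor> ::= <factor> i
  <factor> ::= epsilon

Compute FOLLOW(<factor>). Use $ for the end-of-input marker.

{ $, i, x }

In <decl> ::= <params> <factor>: <factor> is at the end, add FOLLOW(<decl>) = { $ }.
In <term> ::= i <factor> i x: add FIRST(i x) = { i }.
In <params> ::= <factor> x <stmts>: add FIRST(x <stmts>) = { x }.
In <factor> ::= <factor> i: add FIRST(i) = { i }.
Union: FOLLOW(<factor>) = { $, i, x }.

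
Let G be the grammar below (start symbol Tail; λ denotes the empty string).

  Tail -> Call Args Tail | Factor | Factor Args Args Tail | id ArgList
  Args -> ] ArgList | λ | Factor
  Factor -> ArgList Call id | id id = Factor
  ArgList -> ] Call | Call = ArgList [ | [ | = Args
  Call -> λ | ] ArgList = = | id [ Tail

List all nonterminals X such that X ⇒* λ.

Directly nullable (have an λ-production): Args, Call.
No other nonterminal has a production whose RHS symbols are all nullable.

{ Args, Call }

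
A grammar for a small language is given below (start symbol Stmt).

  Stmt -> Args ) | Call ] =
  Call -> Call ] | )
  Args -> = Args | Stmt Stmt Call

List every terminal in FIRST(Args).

{ ), = }

Args -> = Args contributes {=}.
From Args -> Stmt Stmt Call: add FIRST(Stmt) = { ), = }.
Union: FIRST(Args) = { ), = }.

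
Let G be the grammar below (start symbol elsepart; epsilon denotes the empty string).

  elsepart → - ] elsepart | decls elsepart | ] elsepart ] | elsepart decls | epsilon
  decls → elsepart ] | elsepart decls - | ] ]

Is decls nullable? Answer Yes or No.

Nullable nonterminals: elsepart.
No production of decls has an RHS whose symbols are all nullable, so decls is not nullable.

No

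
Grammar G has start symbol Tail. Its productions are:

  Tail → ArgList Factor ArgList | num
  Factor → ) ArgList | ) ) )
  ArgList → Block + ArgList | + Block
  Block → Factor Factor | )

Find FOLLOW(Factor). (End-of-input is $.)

{ $, ), + }

In Tail → ArgList Factor ArgList: add FIRST(ArgList) = { ), + }.
In Block → Factor Factor: add FIRST(Factor) = { ) }.
In Block → Factor Factor: Factor is at the end, add FOLLOW(Block) = { $, ), + }.
Union: FOLLOW(Factor) = { $, ), + }.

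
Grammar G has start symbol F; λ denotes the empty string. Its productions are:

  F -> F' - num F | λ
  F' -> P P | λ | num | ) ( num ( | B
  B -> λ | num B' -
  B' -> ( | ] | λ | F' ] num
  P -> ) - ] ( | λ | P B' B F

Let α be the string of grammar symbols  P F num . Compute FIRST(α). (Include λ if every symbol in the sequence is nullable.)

Add FIRST(P)\{λ} = { (, ), -, ], num }; P is nullable, continue.
Add FIRST(F)\{λ} = { (, ), -, ], num }; F is nullable, continue.
num is a terminal; add {num} and stop.

{ (, ), -, ], num }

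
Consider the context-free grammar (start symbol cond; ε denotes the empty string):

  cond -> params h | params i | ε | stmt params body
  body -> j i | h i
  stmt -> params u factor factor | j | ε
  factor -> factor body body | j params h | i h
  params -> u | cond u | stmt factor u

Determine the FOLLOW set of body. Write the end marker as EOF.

{ EOF, h, i, j, u }

In cond -> stmt params body: body is at the end, add FOLLOW(cond) = { EOF, u }.
In factor -> factor body body: add FIRST(body) = { h, j }.
In factor -> factor body body: body is at the end, add FOLLOW(factor) = { h, i, j, u }.
Union: FOLLOW(body) = { EOF, h, i, j, u }.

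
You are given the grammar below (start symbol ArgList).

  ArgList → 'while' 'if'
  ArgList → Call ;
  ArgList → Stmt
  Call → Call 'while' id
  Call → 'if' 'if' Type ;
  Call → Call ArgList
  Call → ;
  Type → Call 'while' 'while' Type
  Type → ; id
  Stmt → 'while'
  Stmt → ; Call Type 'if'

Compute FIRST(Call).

{ 'if', ; }

From Call → Call 'while' id: add FIRST(Call) = { 'if', ; }.
Call → 'if' 'if' Type ; contributes {'if'}.
From Call → Call ArgList: add FIRST(Call) = { 'if', ; }.
Call → ; contributes {;}.
Union: FIRST(Call) = { 'if', ; }.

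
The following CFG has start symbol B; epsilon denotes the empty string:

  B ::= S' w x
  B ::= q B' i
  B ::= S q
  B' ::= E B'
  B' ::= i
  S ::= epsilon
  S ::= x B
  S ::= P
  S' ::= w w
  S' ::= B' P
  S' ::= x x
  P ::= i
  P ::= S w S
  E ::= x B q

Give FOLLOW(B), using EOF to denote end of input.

B is the start symbol, so EOF ∈ FOLLOW(B).
In S ::= x B: B is at the end, add FOLLOW(S) = { q, w }.
In E ::= x B q: add FIRST(q) = { q }.
Union: FOLLOW(B) = { EOF, q, w }.

{ EOF, q, w }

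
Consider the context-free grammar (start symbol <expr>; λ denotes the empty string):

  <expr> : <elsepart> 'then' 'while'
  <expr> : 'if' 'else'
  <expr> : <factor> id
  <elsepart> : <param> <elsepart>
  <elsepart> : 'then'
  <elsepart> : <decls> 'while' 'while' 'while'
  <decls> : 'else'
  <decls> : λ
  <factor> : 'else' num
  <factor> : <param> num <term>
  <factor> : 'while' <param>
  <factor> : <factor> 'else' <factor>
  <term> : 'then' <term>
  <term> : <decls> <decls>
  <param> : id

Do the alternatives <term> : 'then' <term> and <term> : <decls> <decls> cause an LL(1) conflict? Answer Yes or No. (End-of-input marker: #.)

FIRST('then' <term>) = { 'then' } and FIRST(<decls> <decls>) = { 'else', λ }.
The second is nullable but FOLLOW(<term>) = { 'else', id } is disjoint from FIRST of the first.

No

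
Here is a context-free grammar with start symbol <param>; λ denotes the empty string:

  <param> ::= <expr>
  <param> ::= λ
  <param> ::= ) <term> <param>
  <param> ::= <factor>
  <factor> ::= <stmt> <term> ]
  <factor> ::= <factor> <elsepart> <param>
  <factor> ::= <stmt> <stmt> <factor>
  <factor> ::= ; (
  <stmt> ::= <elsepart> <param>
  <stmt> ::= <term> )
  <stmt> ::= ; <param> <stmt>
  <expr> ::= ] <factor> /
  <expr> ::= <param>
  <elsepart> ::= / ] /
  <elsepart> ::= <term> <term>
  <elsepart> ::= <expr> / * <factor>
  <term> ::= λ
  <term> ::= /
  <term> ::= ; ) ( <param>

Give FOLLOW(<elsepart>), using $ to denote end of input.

{ $, ), /, ;, ] }

In <factor> ::= <factor> <elsepart> <param>: add FIRST(<param>)\{λ} = { ), /, ;, ] }.
  Since <param> is nullable, also add FOLLOW(<factor>) = { $, ), /, ;, ] }.
In <stmt> ::= <elsepart> <param>: add FIRST(<param>)\{λ} = { ), /, ;, ] }.
  Since <param> is nullable, also add FOLLOW(<stmt>) = { ), /, ;, ] }.
Union: FOLLOW(<elsepart>) = { $, ), /, ;, ] }.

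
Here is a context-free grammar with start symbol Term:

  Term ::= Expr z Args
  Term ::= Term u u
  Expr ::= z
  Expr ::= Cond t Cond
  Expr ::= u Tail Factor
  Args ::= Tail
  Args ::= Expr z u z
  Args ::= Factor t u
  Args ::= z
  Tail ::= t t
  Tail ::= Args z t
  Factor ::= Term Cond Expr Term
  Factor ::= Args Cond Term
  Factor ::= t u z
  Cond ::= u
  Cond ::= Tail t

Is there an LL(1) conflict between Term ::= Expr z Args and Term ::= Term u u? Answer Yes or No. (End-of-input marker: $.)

FIRST(Expr z Args) = { t, u, z } and FIRST(Term u u) = { t, u, z }.
Both contain t, so the two alternatives are not disjoint — LL(1) conflict.

Yes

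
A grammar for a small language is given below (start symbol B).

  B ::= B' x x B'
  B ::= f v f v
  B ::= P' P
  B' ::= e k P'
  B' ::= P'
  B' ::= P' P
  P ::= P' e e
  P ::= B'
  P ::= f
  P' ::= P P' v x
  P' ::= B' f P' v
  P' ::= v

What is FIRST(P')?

{ e, f, v }

From P' ::= P P' v x: add FIRST(P) = { e, f, v }.
From P' ::= B' f P' v: add FIRST(B') = { e, f, v }.
P' ::= v contributes {v}.
Union: FIRST(P') = { e, f, v }.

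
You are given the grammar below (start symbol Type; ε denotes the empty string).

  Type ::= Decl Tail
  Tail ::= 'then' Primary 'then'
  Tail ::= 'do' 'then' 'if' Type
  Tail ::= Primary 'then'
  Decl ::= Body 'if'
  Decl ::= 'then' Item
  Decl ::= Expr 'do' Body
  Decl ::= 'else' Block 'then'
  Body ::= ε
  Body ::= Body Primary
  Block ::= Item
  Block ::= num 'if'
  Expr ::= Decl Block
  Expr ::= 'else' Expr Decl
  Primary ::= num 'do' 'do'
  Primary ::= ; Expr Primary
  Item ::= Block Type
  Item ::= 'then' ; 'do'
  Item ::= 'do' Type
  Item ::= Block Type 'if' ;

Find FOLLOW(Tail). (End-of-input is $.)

{ $, 'do', 'else', 'if', 'then', ;, num }

In Type ::= Decl Tail: Tail is at the end, add FOLLOW(Type) = { $, 'do', 'else', 'if', 'then', ;, num }.
Union: FOLLOW(Tail) = { $, 'do', 'else', 'if', 'then', ;, num }.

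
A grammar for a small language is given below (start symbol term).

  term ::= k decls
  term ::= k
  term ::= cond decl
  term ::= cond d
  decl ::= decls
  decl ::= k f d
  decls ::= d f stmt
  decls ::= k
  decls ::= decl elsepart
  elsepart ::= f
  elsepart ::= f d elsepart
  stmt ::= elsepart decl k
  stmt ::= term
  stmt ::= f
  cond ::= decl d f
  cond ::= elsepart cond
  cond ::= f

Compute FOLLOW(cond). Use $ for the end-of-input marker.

In term ::= cond decl: add FIRST(decl) = { d, k }.
In term ::= cond d: add FIRST(d) = { d }.
In cond ::= elsepart cond: cond is at the end, add FOLLOW(cond) = { d, k }.
Union: FOLLOW(cond) = { d, k }.

{ d, k }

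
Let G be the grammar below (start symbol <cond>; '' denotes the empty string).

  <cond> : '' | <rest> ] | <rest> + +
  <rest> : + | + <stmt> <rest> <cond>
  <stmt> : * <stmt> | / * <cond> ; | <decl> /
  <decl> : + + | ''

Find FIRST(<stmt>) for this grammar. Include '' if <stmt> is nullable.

{ *, +, / }

<stmt> : * <stmt> contributes {*}.
<stmt> : / * <cond> ; contributes {/}.
From <stmt> : <decl> /: <decl> nullable, take FIRST(<decl>) ∪ {/} = { +, / }.
Union: FIRST(<stmt>) = { *, +, / }.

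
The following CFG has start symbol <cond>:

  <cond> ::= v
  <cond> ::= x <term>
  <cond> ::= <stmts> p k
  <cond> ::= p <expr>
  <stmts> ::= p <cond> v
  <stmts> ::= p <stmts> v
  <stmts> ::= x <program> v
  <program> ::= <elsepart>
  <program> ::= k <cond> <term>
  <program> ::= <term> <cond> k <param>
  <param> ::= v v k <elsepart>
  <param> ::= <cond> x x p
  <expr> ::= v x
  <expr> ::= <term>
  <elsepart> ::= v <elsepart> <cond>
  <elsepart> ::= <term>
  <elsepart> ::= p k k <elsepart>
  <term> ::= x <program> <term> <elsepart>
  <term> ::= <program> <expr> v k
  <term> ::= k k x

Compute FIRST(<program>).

{ k, p, v, x }

From <program> ::= <elsepart>: add FIRST(<elsepart>) = { k, p, v, x }.
<program> ::= k <cond> <term> contributes {k}.
From <program> ::= <term> <cond> k <param>: add FIRST(<term>) = { k, p, v, x }.
Union: FIRST(<program>) = { k, p, v, x }.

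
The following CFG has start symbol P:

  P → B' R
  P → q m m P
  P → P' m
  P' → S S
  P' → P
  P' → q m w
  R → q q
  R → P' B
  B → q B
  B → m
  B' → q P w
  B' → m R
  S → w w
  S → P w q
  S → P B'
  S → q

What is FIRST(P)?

From P → B' R: add FIRST(B') = { m, q }.
P → q m m P contributes {q}.
From P → P' m: add FIRST(P') = { m, q, w }.
Union: FIRST(P) = { m, q, w }.

{ m, q, w }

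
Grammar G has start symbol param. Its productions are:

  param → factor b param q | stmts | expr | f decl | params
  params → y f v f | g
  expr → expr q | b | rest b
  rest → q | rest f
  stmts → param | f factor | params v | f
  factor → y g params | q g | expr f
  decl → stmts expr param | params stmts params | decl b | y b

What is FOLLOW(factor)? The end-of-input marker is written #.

In param → factor b param q: add FIRST(b param q) = { b }.
In stmts → f factor: factor is at the end, add FOLLOW(stmts) = { #, b, g, q, y }.
Union: FOLLOW(factor) = { #, b, g, q, y }.

{ #, b, g, q, y }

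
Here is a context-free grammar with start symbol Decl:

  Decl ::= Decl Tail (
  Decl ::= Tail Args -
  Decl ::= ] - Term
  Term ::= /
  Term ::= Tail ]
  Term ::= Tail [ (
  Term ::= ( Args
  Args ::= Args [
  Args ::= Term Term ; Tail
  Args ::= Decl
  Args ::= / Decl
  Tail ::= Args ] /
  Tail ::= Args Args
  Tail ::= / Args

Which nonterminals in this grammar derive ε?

No nonterminal has an empty production or an RHS whose symbols are all nullable.

{ } (none)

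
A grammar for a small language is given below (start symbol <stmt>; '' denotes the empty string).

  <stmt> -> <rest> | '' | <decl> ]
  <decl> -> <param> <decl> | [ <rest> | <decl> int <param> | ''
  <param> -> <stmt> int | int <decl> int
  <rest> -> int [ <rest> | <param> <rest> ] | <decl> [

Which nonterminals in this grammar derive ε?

Directly nullable (have an ''-production): <stmt>, <decl>.
No other nonterminal has a production whose RHS symbols are all nullable.

{ <decl>, <stmt> }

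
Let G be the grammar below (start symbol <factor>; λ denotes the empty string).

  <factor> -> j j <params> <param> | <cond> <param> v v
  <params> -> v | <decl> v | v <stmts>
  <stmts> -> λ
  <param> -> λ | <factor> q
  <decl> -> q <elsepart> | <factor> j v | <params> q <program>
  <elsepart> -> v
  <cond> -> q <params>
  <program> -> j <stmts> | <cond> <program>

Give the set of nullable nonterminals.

Directly nullable (have an λ-production): <stmts>, <param>.
No other nonterminal has a production whose RHS symbols are all nullable.

{ <param>, <stmts> }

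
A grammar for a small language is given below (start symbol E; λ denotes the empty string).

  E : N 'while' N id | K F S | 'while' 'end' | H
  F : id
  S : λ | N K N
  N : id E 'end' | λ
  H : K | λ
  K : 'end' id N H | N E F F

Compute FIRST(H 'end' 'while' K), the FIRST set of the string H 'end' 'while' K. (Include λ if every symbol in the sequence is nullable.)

{ 'end', 'while', id }

Add FIRST(H)\{λ} = { 'end', 'while', id }; H is nullable, continue.
'end' is a terminal; add {'end'} and stop.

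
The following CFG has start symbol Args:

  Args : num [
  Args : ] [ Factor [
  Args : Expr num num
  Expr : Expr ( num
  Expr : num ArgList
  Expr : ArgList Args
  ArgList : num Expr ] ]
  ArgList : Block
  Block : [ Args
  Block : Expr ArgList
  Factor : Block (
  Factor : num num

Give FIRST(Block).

{ [, num }

Block : [ Args contributes {[}.
From Block : Expr ArgList: add FIRST(Expr) = { [, num }.
Union: FIRST(Block) = { [, num }.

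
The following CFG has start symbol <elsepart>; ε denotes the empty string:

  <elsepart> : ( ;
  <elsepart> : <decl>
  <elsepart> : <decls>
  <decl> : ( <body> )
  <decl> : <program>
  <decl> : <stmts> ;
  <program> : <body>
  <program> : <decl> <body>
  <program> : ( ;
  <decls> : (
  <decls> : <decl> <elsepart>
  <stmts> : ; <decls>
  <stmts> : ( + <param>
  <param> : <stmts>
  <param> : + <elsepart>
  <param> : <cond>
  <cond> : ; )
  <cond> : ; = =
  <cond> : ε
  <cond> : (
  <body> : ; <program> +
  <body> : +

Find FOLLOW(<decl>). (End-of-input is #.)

{ #, (, +, ; }

In <elsepart> : <decl>: <decl> is at the end, add FOLLOW(<elsepart>) = { #, ; }.
In <program> : <decl> <body>: add FIRST(<body>) = { +, ; }.
In <decls> : <decl> <elsepart>: add FIRST(<elsepart>) = { (, +, ; }.
Union: FOLLOW(<decl>) = { #, (, +, ; }.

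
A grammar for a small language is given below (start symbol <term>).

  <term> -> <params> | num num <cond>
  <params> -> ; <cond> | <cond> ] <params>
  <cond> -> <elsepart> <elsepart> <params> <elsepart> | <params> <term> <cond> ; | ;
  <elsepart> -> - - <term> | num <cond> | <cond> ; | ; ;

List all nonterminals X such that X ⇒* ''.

No nonterminal has an empty production or an RHS whose symbols are all nullable.

{ } (none)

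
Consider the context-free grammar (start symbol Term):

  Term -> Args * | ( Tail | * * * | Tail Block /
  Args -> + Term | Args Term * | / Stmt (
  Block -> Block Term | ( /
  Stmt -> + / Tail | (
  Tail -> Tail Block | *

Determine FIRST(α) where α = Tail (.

Add FIRST(Tail) = { * }; Tail is not nullable, stop.

{ * }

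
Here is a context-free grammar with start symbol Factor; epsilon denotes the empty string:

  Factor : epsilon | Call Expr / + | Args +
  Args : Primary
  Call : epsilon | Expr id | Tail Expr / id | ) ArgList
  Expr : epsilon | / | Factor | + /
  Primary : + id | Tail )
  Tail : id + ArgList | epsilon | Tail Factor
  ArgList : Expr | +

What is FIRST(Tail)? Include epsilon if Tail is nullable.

{ ), +, /, id, epsilon }

Tail : id + ArgList contributes {id}.
Tail : epsilon contributes epsilon.
From Tail : Tail Factor: Tail, Factor nullable, take FIRST(Tail) ∪ FIRST(Factor) = { ), +, /, id }; also epsilon since the whole RHS is nullable.
Union: FIRST(Tail) = { ), +, /, id, epsilon }.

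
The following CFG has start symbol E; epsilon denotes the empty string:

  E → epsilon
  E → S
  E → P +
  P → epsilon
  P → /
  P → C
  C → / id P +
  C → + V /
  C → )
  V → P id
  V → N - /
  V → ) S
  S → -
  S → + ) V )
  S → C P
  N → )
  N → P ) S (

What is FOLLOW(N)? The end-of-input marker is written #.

{ - }

In V → N - /: add FIRST(- /) = { - }.
Union: FOLLOW(N) = { - }.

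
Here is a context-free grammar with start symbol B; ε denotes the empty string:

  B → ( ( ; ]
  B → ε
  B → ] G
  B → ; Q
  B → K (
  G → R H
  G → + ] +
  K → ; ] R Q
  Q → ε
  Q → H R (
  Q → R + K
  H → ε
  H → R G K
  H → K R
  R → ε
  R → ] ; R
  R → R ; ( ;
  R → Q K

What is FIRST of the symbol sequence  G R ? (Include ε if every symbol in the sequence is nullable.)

Add FIRST(G)\{ε} = { (, +, ;, ] }; G is nullable, continue.
Add FIRST(R)\{ε} = { (, +, ;, ] }; R is nullable, continue.
Every symbol is nullable, so include ε.

{ (, +, ;, ], ε }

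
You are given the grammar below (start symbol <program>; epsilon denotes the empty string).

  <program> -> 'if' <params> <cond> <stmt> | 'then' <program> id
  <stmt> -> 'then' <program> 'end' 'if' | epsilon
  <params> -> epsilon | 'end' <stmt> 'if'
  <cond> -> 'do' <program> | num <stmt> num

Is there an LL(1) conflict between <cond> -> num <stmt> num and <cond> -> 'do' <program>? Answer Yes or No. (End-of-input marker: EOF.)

FIRST(num <stmt> num) = { num } and FIRST('do' <program>) = { 'do' }.
The FIRST sets are disjoint and neither alternative is nullable — no conflict.

No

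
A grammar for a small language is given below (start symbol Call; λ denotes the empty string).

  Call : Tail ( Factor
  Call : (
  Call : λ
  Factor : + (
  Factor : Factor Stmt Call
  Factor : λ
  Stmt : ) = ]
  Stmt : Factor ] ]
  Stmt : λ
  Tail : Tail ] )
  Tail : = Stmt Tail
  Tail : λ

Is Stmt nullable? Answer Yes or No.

Stmt has an λ-production, so Stmt ⇒ λ.

Yes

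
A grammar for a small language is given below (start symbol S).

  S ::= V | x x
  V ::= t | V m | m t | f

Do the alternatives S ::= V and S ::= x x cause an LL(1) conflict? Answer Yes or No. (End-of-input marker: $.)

No

FIRST(V) = { f, m, t } and FIRST(x x) = { x }.
The FIRST sets are disjoint and neither alternative is nullable — no conflict.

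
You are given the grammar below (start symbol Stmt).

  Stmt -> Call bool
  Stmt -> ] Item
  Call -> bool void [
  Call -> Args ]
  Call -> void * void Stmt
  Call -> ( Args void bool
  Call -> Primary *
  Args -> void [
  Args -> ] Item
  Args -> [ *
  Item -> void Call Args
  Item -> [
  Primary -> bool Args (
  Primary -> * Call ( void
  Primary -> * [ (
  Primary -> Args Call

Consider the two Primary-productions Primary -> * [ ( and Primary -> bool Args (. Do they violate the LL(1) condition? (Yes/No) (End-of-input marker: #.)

FIRST(* [ () = { * } and FIRST(bool Args () = { bool }.
The FIRST sets are disjoint and neither alternative is nullable — no conflict.

No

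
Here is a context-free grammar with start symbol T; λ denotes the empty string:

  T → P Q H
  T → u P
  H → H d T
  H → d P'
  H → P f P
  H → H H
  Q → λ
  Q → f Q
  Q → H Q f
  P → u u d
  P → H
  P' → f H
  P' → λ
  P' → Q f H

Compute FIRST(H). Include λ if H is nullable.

{ d, u }

From H → H d T: add FIRST(H) = { d, u }.
H → d P' contributes {d}.
From H → P f P: add FIRST(P) = { d, u }.
From H → H H: add FIRST(H) = { d, u }.
Union: FIRST(H) = { d, u }.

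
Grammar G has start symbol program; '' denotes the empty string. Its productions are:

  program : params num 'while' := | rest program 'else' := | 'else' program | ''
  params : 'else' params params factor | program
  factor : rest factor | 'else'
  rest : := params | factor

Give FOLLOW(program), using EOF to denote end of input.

{ EOF, 'else', :=, num }

program is the start symbol, so EOF ∈ FOLLOW(program).
In program : rest program 'else' :=: add FIRST('else' :=) = { 'else' }.
In program : 'else' program: program is at the end, add FOLLOW(program) = { EOF, 'else', :=, num }.
In params : program: program is at the end, add FOLLOW(params) = { 'else', :=, num }.
Union: FOLLOW(program) = { EOF, 'else', :=, num }.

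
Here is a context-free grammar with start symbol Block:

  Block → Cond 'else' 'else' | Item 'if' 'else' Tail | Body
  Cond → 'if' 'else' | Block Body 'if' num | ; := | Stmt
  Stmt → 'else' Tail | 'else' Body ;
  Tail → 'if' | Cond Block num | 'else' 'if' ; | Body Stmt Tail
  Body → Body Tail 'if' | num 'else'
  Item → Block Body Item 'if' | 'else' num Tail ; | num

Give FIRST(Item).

{ 'else', 'if', ;, num }

From Item → Block Body Item 'if': add FIRST(Block) = { 'else', 'if', ;, num }.
Item → 'else' num Tail ; contributes {'else'}.
Item → num contributes {num}.
Union: FIRST(Item) = { 'else', 'if', ;, num }.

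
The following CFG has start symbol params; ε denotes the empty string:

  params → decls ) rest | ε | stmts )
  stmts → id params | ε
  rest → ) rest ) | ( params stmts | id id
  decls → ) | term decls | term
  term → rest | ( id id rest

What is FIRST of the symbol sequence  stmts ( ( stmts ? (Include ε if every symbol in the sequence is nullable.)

Add FIRST(stmts)\{ε} = { id }; stmts is nullable, continue.
( is a terminal; add {(} and stop.

{ (, id }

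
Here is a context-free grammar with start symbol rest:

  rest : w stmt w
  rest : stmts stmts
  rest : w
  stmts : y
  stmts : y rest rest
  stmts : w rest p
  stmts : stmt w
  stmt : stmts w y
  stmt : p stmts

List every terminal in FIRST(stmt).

From stmt : stmts w y: add FIRST(stmts) = { p, w, y }.
stmt : p stmts contributes {p}.
Union: FIRST(stmt) = { p, w, y }.

{ p, w, y }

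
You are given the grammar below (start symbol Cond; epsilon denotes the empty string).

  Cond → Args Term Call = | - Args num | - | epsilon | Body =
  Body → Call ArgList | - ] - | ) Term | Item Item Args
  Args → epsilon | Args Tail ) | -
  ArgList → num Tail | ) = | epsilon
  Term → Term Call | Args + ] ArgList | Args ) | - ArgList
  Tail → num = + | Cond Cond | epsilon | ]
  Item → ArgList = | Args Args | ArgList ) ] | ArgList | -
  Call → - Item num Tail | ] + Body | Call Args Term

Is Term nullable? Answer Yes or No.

No

Nullable nonterminals: ArgList, Args, Body, Cond, Item, Tail.
No production of Term has an RHS whose symbols are all nullable, so Term is not nullable.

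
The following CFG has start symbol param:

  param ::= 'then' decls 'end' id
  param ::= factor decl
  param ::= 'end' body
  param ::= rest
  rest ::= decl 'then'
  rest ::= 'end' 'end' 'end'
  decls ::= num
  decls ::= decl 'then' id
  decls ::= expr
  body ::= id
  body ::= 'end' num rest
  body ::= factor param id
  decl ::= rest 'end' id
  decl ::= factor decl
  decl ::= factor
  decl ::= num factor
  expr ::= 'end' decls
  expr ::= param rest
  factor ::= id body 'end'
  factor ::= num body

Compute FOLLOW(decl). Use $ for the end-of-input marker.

{ $, 'end', 'then', id, num }

In param ::= factor decl: decl is at the end, add FOLLOW(param) = { $, 'end', id, num }.
In rest ::= decl 'then': add FIRST('then') = { 'then' }.
In decls ::= decl 'then' id: add FIRST('then' id) = { 'then' }.
In decl ::= factor decl: decl is at the end, add FOLLOW(decl) = { $, 'end', 'then', id, num }.
Union: FOLLOW(decl) = { $, 'end', 'then', id, num }.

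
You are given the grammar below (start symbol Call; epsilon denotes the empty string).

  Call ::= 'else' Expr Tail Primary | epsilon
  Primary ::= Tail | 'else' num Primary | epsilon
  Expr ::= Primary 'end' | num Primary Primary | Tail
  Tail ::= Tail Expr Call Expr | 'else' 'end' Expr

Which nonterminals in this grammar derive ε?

Directly nullable (have an epsilon-production): Call, Primary.
No other nonterminal has a production whose RHS symbols are all nullable.

{ Call, Primary }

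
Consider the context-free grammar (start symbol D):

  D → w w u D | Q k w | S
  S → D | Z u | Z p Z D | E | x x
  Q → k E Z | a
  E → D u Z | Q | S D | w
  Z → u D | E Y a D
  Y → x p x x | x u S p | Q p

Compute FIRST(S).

{ a, k, u, w, x }

From S → D: add FIRST(D) = { a, k, u, w, x }.
From S → Z u: add FIRST(Z) = { a, k, u, w, x }.
From S → Z p Z D: add FIRST(Z) = { a, k, u, w, x }.
From S → E: add FIRST(E) = { a, k, u, w, x }.
S → x x contributes {x}.
Union: FIRST(S) = { a, k, u, w, x }.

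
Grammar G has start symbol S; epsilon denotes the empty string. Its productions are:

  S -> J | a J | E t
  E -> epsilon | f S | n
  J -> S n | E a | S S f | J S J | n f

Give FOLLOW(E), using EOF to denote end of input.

In S -> E t: add FIRST(t) = { t }.
In J -> E a: add FIRST(a) = { a }.
Union: FOLLOW(E) = { a, t }.

{ a, t }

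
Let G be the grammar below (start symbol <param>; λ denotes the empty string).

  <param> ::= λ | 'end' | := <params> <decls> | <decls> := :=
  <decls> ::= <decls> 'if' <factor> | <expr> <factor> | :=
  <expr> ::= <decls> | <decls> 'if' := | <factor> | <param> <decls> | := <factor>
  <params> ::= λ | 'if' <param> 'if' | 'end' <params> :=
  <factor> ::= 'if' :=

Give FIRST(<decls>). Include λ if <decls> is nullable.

From <decls> ::= <decls> 'if' <factor>: add FIRST(<decls>) = { 'end', 'if', := }.
From <decls> ::= <expr> <factor>: add FIRST(<expr>) = { 'end', 'if', := }.
<decls> ::= := contributes {:=}.
Union: FIRST(<decls>) = { 'end', 'if', := }.

{ 'end', 'if', := }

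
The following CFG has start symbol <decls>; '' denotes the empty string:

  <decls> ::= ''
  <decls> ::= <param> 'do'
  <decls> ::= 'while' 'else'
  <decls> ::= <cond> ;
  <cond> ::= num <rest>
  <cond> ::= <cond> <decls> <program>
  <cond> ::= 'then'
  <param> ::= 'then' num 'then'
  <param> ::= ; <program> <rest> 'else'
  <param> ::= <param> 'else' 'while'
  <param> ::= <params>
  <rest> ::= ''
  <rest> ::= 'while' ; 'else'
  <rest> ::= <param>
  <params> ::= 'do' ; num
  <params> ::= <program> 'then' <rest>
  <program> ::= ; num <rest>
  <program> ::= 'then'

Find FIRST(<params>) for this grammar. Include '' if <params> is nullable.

<params> ::= 'do' ; num contributes {'do'}.
From <params> ::= <program> 'then' <rest>: add FIRST(<program>) = { 'then', ; }.
Union: FIRST(<params>) = { 'do', 'then', ; }.

{ 'do', 'then', ; }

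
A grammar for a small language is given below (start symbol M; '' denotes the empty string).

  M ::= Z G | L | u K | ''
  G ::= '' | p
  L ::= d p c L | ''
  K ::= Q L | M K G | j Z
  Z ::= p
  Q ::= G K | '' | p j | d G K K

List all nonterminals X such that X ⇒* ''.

Directly nullable (have an ''-production): M, G, L, Q.
K ::= Q L with every symbol nullable, so K is nullable.
No other nonterminal has a production whose RHS symbols are all nullable.

{ G, K, L, M, Q }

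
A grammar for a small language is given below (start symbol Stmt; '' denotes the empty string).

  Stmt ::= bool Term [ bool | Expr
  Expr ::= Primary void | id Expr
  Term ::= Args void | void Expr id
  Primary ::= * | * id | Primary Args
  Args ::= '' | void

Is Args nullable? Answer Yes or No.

Args has an ''-production, so Args ⇒ ''.

Yes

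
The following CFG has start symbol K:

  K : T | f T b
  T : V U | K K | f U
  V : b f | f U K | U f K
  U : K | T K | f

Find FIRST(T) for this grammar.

From T : V U: add FIRST(V) = { b, f }.
From T : K K: add FIRST(K) = { b, f }.
T : f U contributes {f}.
Union: FIRST(T) = { b, f }.

{ b, f }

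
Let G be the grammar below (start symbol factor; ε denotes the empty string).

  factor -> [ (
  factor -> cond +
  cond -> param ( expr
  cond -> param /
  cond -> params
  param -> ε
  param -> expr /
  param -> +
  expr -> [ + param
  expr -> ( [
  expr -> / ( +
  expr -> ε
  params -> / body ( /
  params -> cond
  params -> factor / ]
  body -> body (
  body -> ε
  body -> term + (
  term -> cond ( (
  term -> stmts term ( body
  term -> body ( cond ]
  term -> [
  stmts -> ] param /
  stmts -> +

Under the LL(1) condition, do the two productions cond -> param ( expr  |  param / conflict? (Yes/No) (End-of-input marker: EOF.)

Yes

FIRST(param ( expr) = { (, +, /, [ } and FIRST(param /) = { (, +, /, [ }.
Both contain (, so the two alternatives are not disjoint — LL(1) conflict.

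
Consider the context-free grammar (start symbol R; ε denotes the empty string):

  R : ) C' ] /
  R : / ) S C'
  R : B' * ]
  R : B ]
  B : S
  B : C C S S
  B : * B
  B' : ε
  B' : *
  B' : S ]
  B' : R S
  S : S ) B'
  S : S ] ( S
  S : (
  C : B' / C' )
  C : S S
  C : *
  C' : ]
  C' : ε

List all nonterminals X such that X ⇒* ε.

Directly nullable (have an ε-production): B', C'.
No other nonterminal has a production whose RHS symbols are all nullable.

{ B', C' }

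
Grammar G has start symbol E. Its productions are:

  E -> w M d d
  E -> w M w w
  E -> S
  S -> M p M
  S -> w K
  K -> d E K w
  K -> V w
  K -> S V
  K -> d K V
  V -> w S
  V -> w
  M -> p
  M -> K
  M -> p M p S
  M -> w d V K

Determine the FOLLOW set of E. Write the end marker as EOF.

{ EOF, d, p, w }

E is the start symbol, so EOF ∈ FOLLOW(E).
In K -> d E K w: add FIRST(K w) = { d, p, w }.
Union: FOLLOW(E) = { EOF, d, p, w }.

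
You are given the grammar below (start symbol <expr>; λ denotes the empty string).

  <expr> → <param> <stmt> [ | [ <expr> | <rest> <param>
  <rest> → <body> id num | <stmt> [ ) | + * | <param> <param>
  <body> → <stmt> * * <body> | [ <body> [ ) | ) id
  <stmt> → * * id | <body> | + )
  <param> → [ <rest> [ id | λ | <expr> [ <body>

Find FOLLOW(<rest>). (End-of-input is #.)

In <expr> → <rest> <param>: add FIRST(<param>)\{λ} = { ), *, +, [ }.
  Since <param> is nullable, also add FOLLOW(<expr>) = { #, [ }.
In <param> → [ <rest> [ id: add FIRST([ id) = { [ }.
Union: FOLLOW(<rest>) = { #, ), *, +, [ }.

{ #, ), *, +, [ }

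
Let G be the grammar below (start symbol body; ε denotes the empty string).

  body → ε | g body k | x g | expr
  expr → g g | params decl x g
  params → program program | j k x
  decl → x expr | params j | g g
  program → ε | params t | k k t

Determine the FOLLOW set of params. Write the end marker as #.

{ g, j, k, t, x }

In expr → params decl x g: add FIRST(decl x g) = { g, j, k, t, x }.
In decl → params j: add FIRST(j) = { j }.
In program → params t: add FIRST(t) = { t }.
Union: FOLLOW(params) = { g, j, k, t, x }.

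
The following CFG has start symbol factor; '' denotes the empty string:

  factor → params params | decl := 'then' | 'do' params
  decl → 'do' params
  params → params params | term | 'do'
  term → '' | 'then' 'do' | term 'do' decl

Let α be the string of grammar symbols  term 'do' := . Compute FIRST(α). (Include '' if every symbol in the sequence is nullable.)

{ 'do', 'then' }

Add FIRST(term)\{''} = { 'do', 'then' }; term is nullable, continue.
'do' is a terminal; add {'do'} and stop.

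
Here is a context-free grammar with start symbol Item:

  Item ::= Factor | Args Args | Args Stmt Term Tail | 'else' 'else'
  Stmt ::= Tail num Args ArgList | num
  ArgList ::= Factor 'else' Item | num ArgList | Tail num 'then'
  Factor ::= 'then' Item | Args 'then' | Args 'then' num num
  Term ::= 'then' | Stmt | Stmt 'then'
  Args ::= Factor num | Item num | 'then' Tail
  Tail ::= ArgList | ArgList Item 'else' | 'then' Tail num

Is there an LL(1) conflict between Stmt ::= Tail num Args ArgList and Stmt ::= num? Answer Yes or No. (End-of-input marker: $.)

Yes

FIRST(Tail num Args ArgList) = { 'else', 'then', num } and FIRST(num) = { num }.
Both contain num, so the two alternatives are not disjoint — LL(1) conflict.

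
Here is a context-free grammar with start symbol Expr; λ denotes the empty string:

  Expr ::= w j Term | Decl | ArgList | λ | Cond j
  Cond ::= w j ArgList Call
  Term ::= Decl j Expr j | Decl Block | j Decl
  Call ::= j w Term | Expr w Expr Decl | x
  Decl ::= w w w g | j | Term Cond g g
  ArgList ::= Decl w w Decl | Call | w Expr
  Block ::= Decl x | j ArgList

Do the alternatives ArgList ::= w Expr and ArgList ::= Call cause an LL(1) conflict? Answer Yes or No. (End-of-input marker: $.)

Yes

FIRST(w Expr) = { w } and FIRST(Call) = { j, w, x }.
Both contain w, so the two alternatives are not disjoint — LL(1) conflict.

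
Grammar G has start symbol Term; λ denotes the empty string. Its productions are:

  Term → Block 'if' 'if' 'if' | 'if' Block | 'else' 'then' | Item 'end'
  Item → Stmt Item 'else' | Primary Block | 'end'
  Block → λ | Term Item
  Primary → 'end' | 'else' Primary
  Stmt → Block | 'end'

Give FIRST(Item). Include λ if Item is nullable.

{ 'else', 'end', 'if' }

From Item → Stmt Item 'else': Stmt nullable, take FIRST(Stmt) ∪ FIRST(Item) = { 'else', 'end', 'if' }.
From Item → Primary Block: add FIRST(Primary) = { 'else', 'end' }.
Item → 'end' contributes {'end'}.
Union: FIRST(Item) = { 'else', 'end', 'if' }.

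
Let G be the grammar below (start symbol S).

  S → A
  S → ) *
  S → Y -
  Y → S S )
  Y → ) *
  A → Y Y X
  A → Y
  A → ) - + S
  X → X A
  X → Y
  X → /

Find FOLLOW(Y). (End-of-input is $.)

{ $, ), -, / }

In S → Y -: add FIRST(-) = { - }.
In A → Y Y X: add FIRST(Y X) = { ) }.
In A → Y Y X: add FIRST(X) = { ), / }.
In A → Y: Y is at the end, add FOLLOW(A) = { $, ) }.
In X → Y: Y is at the end, add FOLLOW(X) = { $, ) }.
Union: FOLLOW(Y) = { $, ), -, / }.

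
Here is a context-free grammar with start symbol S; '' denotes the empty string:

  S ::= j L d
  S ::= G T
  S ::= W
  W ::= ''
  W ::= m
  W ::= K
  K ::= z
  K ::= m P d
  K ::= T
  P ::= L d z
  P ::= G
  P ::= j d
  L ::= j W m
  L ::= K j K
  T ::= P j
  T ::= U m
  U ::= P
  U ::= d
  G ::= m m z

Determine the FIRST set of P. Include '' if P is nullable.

{ d, j, m, z }

From P ::= L d z: add FIRST(L) = { d, j, m, z }.
From P ::= G: add FIRST(G) = { m }.
P ::= j d contributes {j}.
Union: FIRST(P) = { d, j, m, z }.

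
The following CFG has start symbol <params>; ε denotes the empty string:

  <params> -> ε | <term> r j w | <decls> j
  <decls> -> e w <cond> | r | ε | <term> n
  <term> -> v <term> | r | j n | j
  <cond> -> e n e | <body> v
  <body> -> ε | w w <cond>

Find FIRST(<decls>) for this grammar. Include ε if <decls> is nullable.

<decls> -> e w <cond> contributes {e}.
<decls> -> r contributes {r}.
<decls> -> ε contributes ε.
From <decls> -> <term> n: add FIRST(<term>) = { j, r, v }.
Union: FIRST(<decls>) = { e, j, r, v, ε }.

{ e, j, r, v, ε }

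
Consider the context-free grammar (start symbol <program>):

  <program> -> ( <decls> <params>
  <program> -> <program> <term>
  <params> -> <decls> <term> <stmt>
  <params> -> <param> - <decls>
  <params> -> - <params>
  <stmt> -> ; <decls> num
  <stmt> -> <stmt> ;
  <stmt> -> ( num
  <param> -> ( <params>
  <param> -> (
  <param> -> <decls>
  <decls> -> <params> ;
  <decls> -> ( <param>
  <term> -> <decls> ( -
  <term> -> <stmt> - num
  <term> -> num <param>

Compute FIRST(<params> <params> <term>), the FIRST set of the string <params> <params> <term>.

Add FIRST(<params>) = { (, - }; <params> is not nullable, stop.

{ (, - }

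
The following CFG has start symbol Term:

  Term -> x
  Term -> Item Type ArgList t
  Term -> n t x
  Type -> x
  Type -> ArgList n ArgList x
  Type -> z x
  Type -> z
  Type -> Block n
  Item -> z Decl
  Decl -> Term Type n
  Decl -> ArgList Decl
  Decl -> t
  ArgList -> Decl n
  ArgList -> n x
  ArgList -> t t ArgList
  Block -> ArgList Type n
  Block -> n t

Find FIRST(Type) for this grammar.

Type -> x contributes {x}.
From Type -> ArgList n ArgList x: add FIRST(ArgList) = { n, t, x, z }.
Type -> z x contributes {z}.
Type -> z contributes {z}.
From Type -> Block n: add FIRST(Block) = { n, t, x, z }.
Union: FIRST(Type) = { n, t, x, z }.

{ n, t, x, z }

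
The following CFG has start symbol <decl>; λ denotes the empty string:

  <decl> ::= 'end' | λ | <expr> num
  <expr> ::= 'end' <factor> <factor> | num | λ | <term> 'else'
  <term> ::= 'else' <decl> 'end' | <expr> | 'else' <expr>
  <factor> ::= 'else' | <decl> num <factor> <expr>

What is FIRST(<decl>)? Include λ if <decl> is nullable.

<decl> ::= 'end' contributes {'end'}.
<decl> ::= λ contributes λ.
From <decl> ::= <expr> num: <expr> nullable, take FIRST(<expr>) ∪ {num} = { 'else', 'end', num }.
Union: FIRST(<decl>) = { 'else', 'end', num, λ }.

{ 'else', 'end', num, λ }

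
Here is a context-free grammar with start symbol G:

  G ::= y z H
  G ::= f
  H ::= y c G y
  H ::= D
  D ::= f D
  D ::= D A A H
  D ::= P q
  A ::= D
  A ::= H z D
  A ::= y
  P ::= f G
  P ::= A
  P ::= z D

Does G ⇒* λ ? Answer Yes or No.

No nonterminal in this grammar is nullable.
No production of G has an RHS whose symbols are all nullable, so G is not nullable.

No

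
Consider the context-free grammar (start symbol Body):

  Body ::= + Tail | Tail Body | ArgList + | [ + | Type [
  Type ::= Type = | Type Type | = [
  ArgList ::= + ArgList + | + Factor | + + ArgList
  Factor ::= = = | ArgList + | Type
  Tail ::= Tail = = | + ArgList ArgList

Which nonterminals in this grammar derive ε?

{ } (none)

No nonterminal has an empty production or an RHS whose symbols are all nullable.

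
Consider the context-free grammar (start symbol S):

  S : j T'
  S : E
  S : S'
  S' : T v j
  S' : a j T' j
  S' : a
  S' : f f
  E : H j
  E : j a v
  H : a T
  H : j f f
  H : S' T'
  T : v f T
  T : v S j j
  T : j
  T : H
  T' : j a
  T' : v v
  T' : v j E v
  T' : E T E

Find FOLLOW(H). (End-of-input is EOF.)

In E : H j: add FIRST(j) = { j }.
In T : H: H is at the end, add FOLLOW(T) = { a, f, j, v }.
Union: FOLLOW(H) = { a, f, j, v }.

{ a, f, j, v }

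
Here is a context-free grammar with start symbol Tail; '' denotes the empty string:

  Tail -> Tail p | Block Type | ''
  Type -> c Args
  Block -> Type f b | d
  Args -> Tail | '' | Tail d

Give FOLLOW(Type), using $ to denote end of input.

In Tail -> Block Type: Type is at the end, add FOLLOW(Tail) = { $, d, f, p }.
In Block -> Type f b: add FIRST(f b) = { f }.
Union: FOLLOW(Type) = { $, d, f, p }.

{ $, d, f, p }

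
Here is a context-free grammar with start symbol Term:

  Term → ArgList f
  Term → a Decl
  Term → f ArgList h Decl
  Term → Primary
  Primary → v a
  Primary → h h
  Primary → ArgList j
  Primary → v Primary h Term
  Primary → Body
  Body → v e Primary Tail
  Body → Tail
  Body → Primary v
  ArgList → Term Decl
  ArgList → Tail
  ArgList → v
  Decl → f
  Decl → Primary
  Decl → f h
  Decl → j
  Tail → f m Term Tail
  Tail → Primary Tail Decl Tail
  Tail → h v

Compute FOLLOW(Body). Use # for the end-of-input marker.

In Primary → Body: Body is at the end, add FOLLOW(Primary) = { #, a, f, h, j, v }.
Union: FOLLOW(Body) = { #, a, f, h, j, v }.

{ #, a, f, h, j, v }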